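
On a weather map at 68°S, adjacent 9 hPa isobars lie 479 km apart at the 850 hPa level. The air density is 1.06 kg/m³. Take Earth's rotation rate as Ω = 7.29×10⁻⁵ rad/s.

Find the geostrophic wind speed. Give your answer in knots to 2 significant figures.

Coriolis parameter at 68°S:
f = 2Ω sin φ = 2 × 7.29×10⁻⁵ × sin 68° = 1.35×10⁻⁴ s⁻¹
Pressure gradient: |∂P/∂n| = 900 Pa / 479000 m = 1.88×10⁻³ Pa/m
Geostrophic balance (pressure-gradient force = Coriolis force):
V_g = (1/(fρ)) |∂P/∂n| = 1.88×10⁻³ / (1.35×10⁻⁴ × 1.06) = 13.1 m/s
Converting: 13.1 m/s × 1.944 = 25 knots

25 knots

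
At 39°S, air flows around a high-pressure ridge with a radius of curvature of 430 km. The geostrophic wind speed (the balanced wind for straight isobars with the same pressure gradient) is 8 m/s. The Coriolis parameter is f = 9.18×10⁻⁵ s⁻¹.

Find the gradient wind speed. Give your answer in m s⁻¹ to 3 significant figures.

Around a high, pressure-gradient force acts outward with centrifugal, so Coriolis balances both:
fV = (1/ρ)|∂P/∂n| + V²/R  →  V² − fR·V + fR·V_g = 0
With fR = 9.18×10⁻⁵ × 430×10³ m = 39.5 m/s:
V = [fR − √((fR)² − 4 fR V_g)]/2 = [39.5 − √(39.5² − 4×39.5×8)]/2 = 11.1 m/s
Supergeostrophic (V > V_g = 8 m/s), as expected around a high.

11.1 m s⁻¹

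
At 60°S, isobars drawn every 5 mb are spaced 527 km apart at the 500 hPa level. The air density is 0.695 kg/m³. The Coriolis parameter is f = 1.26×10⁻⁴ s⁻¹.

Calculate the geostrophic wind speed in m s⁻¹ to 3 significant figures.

10.8 m s⁻¹

Pressure gradient: |∂P/∂n| = 500 Pa / 527000 m = 9.49×10⁻⁴ Pa/m
Geostrophic balance (pressure-gradient force = Coriolis force):
V_g = (1/(fρ)) |∂P/∂n| = 9.49×10⁻⁴ / (1.26×10⁻⁴ × 0.695) = 10.8 m/s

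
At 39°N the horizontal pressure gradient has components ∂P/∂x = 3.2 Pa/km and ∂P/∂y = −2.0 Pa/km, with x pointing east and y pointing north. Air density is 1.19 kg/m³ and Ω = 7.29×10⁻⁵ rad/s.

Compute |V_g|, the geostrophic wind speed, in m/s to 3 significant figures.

34.6 m/s

Coriolis parameter at 39°N:
f = 2Ω sin φ = 2 × 7.29×10⁻⁵ × sin 39° = 9.18×10⁻⁵ s⁻¹
Component geostrophic relations (x east, y north):
u_g = −(1/(fρ)) ∂P/∂y,  v_g = (1/(fρ)) ∂P/∂x
u_g = −(−2.0×10⁻³)/(9.18×10⁻⁵ × 1.19) = 18.3 m/s;  v_g = (3.2×10⁻³)/(9.18×10⁻⁵ × 1.19) = 29.3 m/s
|V_g| = √(u_g² + v_g²) = 34.6 m/s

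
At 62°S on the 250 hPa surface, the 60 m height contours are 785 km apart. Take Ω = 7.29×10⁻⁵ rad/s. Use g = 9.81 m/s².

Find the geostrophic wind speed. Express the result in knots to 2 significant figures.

Coriolis parameter at 62°S:
f = 2Ω sin φ = 2 × 7.29×10⁻⁵ × sin 62° = 1.29×10⁻⁴ s⁻¹
Height gradient: |∂Z/∂n| = 60 m / 785000 m = 7.64×10⁻⁵
On a pressure surface, geostrophic balance gives V_g = (g/f)|∂Z/∂n|:
V_g = 9.81 × 7.64×10⁻⁵ / 1.29×10⁻⁴ = 5.82 m/s
Converting: 5.82 m/s × 1.944 = 11 knots

11 knots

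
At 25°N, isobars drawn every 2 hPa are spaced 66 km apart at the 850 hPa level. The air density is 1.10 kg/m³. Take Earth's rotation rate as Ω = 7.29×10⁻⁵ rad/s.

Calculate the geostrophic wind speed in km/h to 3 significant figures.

Coriolis parameter at 25°N:
f = 2Ω sin φ = 2 × 7.29×10⁻⁵ × sin 25° = 6.16×10⁻⁵ s⁻¹
Pressure gradient: |∂P/∂n| = 200 Pa / 66000 m = 3.03×10⁻³ Pa/m
Geostrophic balance (pressure-gradient force = Coriolis force):
V_g = (1/(fρ)) |∂P/∂n| = 3.03×10⁻³ / (6.16×10⁻⁵ × 1.10) = 44.7 m/s
Converting: 44.7 m/s × 3.6 = 161 km/h

161 km/h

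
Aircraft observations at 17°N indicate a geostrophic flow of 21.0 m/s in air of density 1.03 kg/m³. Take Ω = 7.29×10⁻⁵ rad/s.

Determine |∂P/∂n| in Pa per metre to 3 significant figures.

Coriolis parameter at 17°N:
f = 2Ω sin φ = 2 × 7.29×10⁻⁵ × sin 17° = 4.26×10⁻⁵ s⁻¹
Geostrophic balance rearranged: |∂P/∂n| = f ρ V_g
|∂P/∂n| = 4.26×10⁻⁵ × 1.03 × 21.0 = 9.22×10⁻⁴ Pa/m

9.22×10⁻⁴ Pa/m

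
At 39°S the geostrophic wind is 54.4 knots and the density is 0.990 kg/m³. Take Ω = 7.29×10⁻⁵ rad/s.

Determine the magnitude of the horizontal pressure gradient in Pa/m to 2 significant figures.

Coriolis parameter at 39°S:
f = 2Ω sin φ = 2 × 7.29×10⁻⁵ × sin 39° = 9.18×10⁻⁵ s⁻¹
Wind speed in SI: 54.4 knots = 28.0 m/s
Geostrophic balance rearranged: |∂P/∂n| = f ρ V_g
|∂P/∂n| = 9.18×10⁻⁵ × 0.990 × 28.0 = 2.54×10⁻³ Pa/m

2.5×10⁻³ Pa/m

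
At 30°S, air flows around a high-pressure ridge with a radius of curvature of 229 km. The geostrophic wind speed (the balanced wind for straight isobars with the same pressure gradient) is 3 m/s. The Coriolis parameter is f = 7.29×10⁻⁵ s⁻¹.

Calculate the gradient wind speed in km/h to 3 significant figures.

Around a high, pressure-gradient force acts outward with centrifugal, so Coriolis balances both:
fV = (1/ρ)|∂P/∂n| + V²/R  →  V² − fR·V + fR·V_g = 0
With fR = 7.29×10⁻⁵ × 229×10³ m = 16.7 m/s:
V = [fR − √((fR)² − 4 fR V_g)]/2 = [16.7 − √(16.7² − 4×16.7×3)]/2 = 3.92 m/s
Supergeostrophic (V > V_g = 3 m/s), as expected around a high.
Converting: 3.92 m/s × 3.6 = 14.1 km/h

14.1 km/h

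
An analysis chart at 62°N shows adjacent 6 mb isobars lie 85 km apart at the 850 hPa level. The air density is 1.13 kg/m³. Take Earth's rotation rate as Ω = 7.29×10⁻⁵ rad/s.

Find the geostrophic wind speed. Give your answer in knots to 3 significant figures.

Coriolis parameter at 62°N:
f = 2Ω sin φ = 2 × 7.29×10⁻⁵ × sin 62° = 1.29×10⁻⁴ s⁻¹
Pressure gradient: |∂P/∂n| = 600 Pa / 85000 m = 7.06×10⁻³ Pa/m
Geostrophic balance (pressure-gradient force = Coriolis force):
V_g = (1/(fρ)) |∂P/∂n| = 7.06×10⁻³ / (1.29×10⁻⁴ × 1.13) = 48.5 m/s
Converting: 48.5 m/s × 1.944 = 94.3 knots

94.3 knots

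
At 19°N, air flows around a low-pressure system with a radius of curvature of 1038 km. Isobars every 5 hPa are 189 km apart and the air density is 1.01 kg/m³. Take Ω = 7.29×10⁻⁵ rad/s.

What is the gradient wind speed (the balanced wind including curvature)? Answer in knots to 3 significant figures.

Coriolis parameter at 19°N:
f = 2Ω sin φ = 2 × 7.29×10⁻⁵ × sin 19° = 4.75×10⁻⁵ s⁻¹
Pressure gradient: |∂P/∂n| = 500 Pa / 189000 m = 2.65×10⁻³ Pa/m
Geostrophic speed: V_g = |∂P/∂n|/(fρ) = 2.65×10⁻³/(4.75×10⁻⁵ × 1.01) = 55.2 m/s
Around a low, centrifugal force acts outward with Coriolis, so pressure-gradient force balances both:
(1/ρ)|∂P/∂n| = fV + V²/R  →  V² + fR·V − fR·V_g = 0
With fR = 4.75×10⁻⁵ × 1038×10³ m = 49.3 m/s:
V = [−fR + √((fR)² + 4 fR V_g)]/2 = [−49.3 + √(49.3² + 4×49.3×55.2)]/2 = 33 m/s
Subgeostrophic (V < V_g = 55.2 m/s), as expected around a low.
Converting: 33 m/s × 1.944 = 64.2 knots

64.2 knots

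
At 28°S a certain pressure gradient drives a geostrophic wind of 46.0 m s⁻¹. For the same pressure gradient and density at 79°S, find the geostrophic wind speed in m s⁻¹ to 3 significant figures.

With the same pressure gradient and density, V_g ∝ 1/f ∝ 1/sin φ.
V₂ = V₁ · sin φ₁ / sin φ₂ = 46.0 × sin 28° / sin 79°
V₂ = 46.0 × 0.4695/0.9816 = 22.0 m s⁻¹

22.0 m s⁻¹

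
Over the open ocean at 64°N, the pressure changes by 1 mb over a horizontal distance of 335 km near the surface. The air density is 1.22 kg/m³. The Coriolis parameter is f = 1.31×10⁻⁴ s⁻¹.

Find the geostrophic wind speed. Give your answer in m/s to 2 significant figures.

1.9 m/s

Pressure gradient: |∂P/∂n| = 100 Pa / 335000 m = 2.99×10⁻⁴ Pa/m
Geostrophic balance (pressure-gradient force = Coriolis force):
V_g = (1/(fρ)) |∂P/∂n| = 2.99×10⁻⁴ / (1.31×10⁻⁴ × 1.22) = 1.87 m/s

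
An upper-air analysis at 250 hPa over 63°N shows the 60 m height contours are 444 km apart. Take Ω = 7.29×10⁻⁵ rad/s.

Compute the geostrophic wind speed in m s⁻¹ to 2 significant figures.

Coriolis parameter at 63°N:
f = 2Ω sin φ = 2 × 7.29×10⁻⁵ × sin 63° = 1.30×10⁻⁴ s⁻¹
Height gradient: |∂Z/∂n| = 60 m / 444000 m = 1.35×10⁻⁴
On a pressure surface, geostrophic balance gives V_g = (g/f)|∂Z/∂n|:
V_g = 9.81 × 1.35×10⁻⁴ / 1.30×10⁻⁴ = 10.2 m/s

10 m s⁻¹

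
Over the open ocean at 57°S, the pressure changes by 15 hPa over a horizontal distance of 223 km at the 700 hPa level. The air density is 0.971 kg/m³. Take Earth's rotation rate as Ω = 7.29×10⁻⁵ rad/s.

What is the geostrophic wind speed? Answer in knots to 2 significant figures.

110 knots

Coriolis parameter at 57°S:
f = 2Ω sin φ = 2 × 7.29×10⁻⁵ × sin 57° = 1.22×10⁻⁴ s⁻¹
Pressure gradient: |∂P/∂n| = 1500 Pa / 223000 m = 6.73×10⁻³ Pa/m
Geostrophic balance (pressure-gradient force = Coriolis force):
V_g = (1/(fρ)) |∂P/∂n| = 6.73×10⁻³ / (1.22×10⁻⁴ × 0.971) = 56.7 m/s
Converting: 56.7 m/s × 1.944 = 110 knots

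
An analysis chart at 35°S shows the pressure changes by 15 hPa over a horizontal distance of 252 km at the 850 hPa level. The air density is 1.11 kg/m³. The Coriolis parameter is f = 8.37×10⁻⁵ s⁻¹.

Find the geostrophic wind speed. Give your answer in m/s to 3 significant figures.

Pressure gradient: |∂P/∂n| = 1500 Pa / 252000 m = 5.95×10⁻³ Pa/m
Geostrophic balance (pressure-gradient force = Coriolis force):
V_g = (1/(fρ)) |∂P/∂n| = 5.95×10⁻³ / (8.37×10⁻⁵ × 1.11) = 64.1 m/s

64.1 m/s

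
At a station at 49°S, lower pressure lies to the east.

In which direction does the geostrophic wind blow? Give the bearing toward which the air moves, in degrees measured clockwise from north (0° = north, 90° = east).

The pressure-gradient force points toward the east (bearing 090°).
Geostrophic balance: in the Southern Hemisphere the Coriolis force deflects motion to the left, so the geostrophic wind blows 90° to the left of the pressure-gradient force (low pressure on the right).
Rotating 090° by 90° counterclockwise gives 000° — the wind blows toward the north.

000°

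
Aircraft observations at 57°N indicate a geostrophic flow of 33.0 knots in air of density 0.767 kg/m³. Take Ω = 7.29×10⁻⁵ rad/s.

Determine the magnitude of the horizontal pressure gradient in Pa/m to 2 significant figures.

Coriolis parameter at 57°N:
f = 2Ω sin φ = 2 × 7.29×10⁻⁵ × sin 57° = 1.22×10⁻⁴ s⁻¹
Wind speed in SI: 33.0 knots = 17.0 m/s
Geostrophic balance rearranged: |∂P/∂n| = f ρ V_g
|∂P/∂n| = 1.22×10⁻⁴ × 0.767 × 17.0 = 1.59×10⁻³ Pa/m

1.6×10⁻³ Pa/m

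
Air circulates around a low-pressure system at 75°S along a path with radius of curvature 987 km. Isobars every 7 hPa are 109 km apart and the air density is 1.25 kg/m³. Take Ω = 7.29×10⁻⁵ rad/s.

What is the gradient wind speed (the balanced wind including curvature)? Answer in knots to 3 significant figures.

58.3 knots

Coriolis parameter at 75°S:
f = 2Ω sin φ = 2 × 7.29×10⁻⁵ × sin 75° = 1.41×10⁻⁴ s⁻¹
Pressure gradient: |∂P/∂n| = 700 Pa / 109000 m = 6.42×10⁻³ Pa/m
Geostrophic speed: V_g = |∂P/∂n|/(fρ) = 6.42×10⁻³/(1.41×10⁻⁴ × 1.25) = 36.5 m/s
Around a low, centrifugal force acts outward with Coriolis, so pressure-gradient force balances both:
(1/ρ)|∂P/∂n| = fV + V²/R  →  V² + fR·V − fR·V_g = 0
With fR = 1.41×10⁻⁴ × 987×10³ m = 139 m/s:
V = [−fR + √((fR)² + 4 fR V_g)]/2 = [−139 + √(139² + 4×139×36.5)]/2 = 30 m/s
Subgeostrophic (V < V_g = 36.5 m/s), as expected around a low.
Converting: 30 m/s × 1.944 = 58.3 knots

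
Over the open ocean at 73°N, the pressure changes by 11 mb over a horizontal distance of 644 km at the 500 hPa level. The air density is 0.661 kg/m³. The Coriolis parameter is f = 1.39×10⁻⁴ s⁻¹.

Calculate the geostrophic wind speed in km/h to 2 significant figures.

67 km/h

Pressure gradient: |∂P/∂n| = 1100 Pa / 644000 m = 1.71×10⁻³ Pa/m
Geostrophic balance (pressure-gradient force = Coriolis force):
V_g = (1/(fρ)) |∂P/∂n| = 1.71×10⁻³ / (1.39×10⁻⁴ × 0.661) = 18.6 m/s
Converting: 18.6 m/s × 3.6 = 67 km/h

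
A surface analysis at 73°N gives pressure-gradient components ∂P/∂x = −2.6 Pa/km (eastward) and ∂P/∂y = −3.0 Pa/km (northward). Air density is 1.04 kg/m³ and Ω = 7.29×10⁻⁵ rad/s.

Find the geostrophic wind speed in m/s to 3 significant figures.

Coriolis parameter at 73°N:
f = 2Ω sin φ = 2 × 7.29×10⁻⁵ × sin 73° = 1.39×10⁻⁴ s⁻¹
Component geostrophic relations (x east, y north):
u_g = −(1/(fρ)) ∂P/∂y,  v_g = (1/(fρ)) ∂P/∂x
u_g = −(−3.0×10⁻³)/(1.39×10⁻⁴ × 1.04) = 20.7 m/s;  v_g = (−2.6×10⁻³)/(1.39×10⁻⁴ × 1.04) = −17.9 m/s
|V_g| = √(u_g² + v_g²) = 27.4 m/s

27.4 m/s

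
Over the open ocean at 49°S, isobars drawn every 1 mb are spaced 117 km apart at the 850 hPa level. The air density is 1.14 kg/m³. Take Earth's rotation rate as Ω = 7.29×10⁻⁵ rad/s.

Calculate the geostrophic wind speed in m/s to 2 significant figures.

Coriolis parameter at 49°S:
f = 2Ω sin φ = 2 × 7.29×10⁻⁵ × sin 49° = 1.10×10⁻⁴ s⁻¹
Pressure gradient: |∂P/∂n| = 100 Pa / 117000 m = 8.55×10⁻⁴ Pa/m
Geostrophic balance (pressure-gradient force = Coriolis force):
V_g = (1/(fρ)) |∂P/∂n| = 8.55×10⁻⁴ / (1.10×10⁻⁴ × 1.14) = 6.81 m/s

6.8 m/s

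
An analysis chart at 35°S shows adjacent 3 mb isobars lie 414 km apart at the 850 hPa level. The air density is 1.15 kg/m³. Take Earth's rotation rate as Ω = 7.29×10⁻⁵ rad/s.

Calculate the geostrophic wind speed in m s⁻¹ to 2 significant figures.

7.5 m s⁻¹

Coriolis parameter at 35°S:
f = 2Ω sin φ = 2 × 7.29×10⁻⁵ × sin 35° = 8.36×10⁻⁵ s⁻¹
Pressure gradient: |∂P/∂n| = 300 Pa / 414000 m = 7.25×10⁻⁴ Pa/m
Geostrophic balance (pressure-gradient force = Coriolis force):
V_g = (1/(fρ)) |∂P/∂n| = 7.25×10⁻⁴ / (8.36×10⁻⁵ × 1.15) = 7.53 m/s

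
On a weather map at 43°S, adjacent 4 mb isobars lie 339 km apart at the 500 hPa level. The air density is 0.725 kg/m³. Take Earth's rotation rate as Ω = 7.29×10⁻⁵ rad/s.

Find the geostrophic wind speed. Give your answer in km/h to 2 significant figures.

59 km/h

Coriolis parameter at 43°S:
f = 2Ω sin φ = 2 × 7.29×10⁻⁵ × sin 43° = 9.94×10⁻⁵ s⁻¹
Pressure gradient: |∂P/∂n| = 400 Pa / 339000 m = 1.18×10⁻³ Pa/m
Geostrophic balance (pressure-gradient force = Coriolis force):
V_g = (1/(fρ)) |∂P/∂n| = 1.18×10⁻³ / (9.94×10⁻⁵ × 0.725) = 16.4 m/s
Converting: 16.4 m/s × 3.6 = 59 km/h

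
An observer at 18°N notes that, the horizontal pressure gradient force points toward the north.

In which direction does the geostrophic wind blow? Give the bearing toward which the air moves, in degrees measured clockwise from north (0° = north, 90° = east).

The pressure-gradient force points toward the north (bearing 000°).
Geostrophic balance: in the Northern Hemisphere the Coriolis force deflects motion to the right, so the geostrophic wind blows 90° to the right of the pressure-gradient force (low pressure on the left).
Rotating 000° by 90° clockwise gives 090° — the wind blows toward the east.

090°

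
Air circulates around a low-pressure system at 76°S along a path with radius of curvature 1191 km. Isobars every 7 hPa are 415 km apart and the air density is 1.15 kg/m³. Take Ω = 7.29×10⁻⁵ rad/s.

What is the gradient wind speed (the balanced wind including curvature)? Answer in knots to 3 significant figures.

19.0 knots

Coriolis parameter at 76°S:
f = 2Ω sin φ = 2 × 7.29×10⁻⁵ × sin 76° = 1.41×10⁻⁴ s⁻¹
Pressure gradient: |∂P/∂n| = 700 Pa / 415000 m = 1.69×10⁻³ Pa/m
Geostrophic speed: V_g = |∂P/∂n|/(fρ) = 1.69×10⁻³/(1.41×10⁻⁴ × 1.15) = 10.4 m/s
Around a low, centrifugal force acts outward with Coriolis, so pressure-gradient force balances both:
(1/ρ)|∂P/∂n| = fV + V²/R  →  V² + fR·V − fR·V_g = 0
With fR = 1.41×10⁻⁴ × 1191×10³ m = 168 m/s:
V = [−fR + √((fR)² + 4 fR V_g)]/2 = [−168 + √(168² + 4×168×10.4)]/2 = 9.8 m/s
Subgeostrophic (V < V_g = 10.4 m/s), as expected around a low.
Converting: 9.8 m/s × 1.944 = 19.0 knots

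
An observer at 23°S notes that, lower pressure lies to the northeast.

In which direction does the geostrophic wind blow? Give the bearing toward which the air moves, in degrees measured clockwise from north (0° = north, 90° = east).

The pressure-gradient force points toward the northeast (bearing 045°).
Geostrophic balance: in the Southern Hemisphere the Coriolis force deflects motion to the left, so the geostrophic wind blows 90° to the left of the pressure-gradient force (low pressure on the right).
Rotating 045° by 90° counterclockwise gives 315° — the wind blows toward the northwest.

315°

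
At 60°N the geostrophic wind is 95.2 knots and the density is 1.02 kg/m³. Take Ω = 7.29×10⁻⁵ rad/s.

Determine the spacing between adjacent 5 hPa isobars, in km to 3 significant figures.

79.3 km

Coriolis parameter at 60°N:
f = 2Ω sin φ = 2 × 7.29×10⁻⁵ × sin 60° = 1.26×10⁻⁴ s⁻¹
Wind speed in SI: 95.2 knots = 49.0 m/s
Geostrophic balance rearranged: |∂P/∂n| = f ρ V_g
|∂P/∂n| = 1.26×10⁻⁴ × 1.02 × 49.0 = 6.31×10⁻³ Pa/m
Isobar spacing: Δn = ΔP/|∂P/∂n| = 500 Pa / 6.31×10⁻³ Pa/m = 79270 m ≈ 79.3 km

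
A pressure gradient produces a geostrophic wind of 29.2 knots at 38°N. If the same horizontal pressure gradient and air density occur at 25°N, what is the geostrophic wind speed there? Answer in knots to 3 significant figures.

42.5 knots

With the same pressure gradient and density, V_g ∝ 1/f ∝ 1/sin φ.
V₂ = V₁ · sin φ₁ / sin φ₂ = 29.2 × sin 38° / sin 25°
V₂ = 29.2 × 0.6157/0.4226 = 42.5 knots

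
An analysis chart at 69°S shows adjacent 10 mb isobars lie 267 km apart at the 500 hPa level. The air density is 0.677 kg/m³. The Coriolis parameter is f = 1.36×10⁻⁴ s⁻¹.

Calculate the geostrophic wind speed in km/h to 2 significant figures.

150 km/h

Pressure gradient: |∂P/∂n| = 1000 Pa / 267000 m = 3.75×10⁻³ Pa/m
Geostrophic balance (pressure-gradient force = Coriolis force):
V_g = (1/(fρ)) |∂P/∂n| = 3.75×10⁻³ / (1.36×10⁻⁴ × 0.677) = 40.7 m/s
Converting: 40.7 m/s × 3.6 = 150 km/h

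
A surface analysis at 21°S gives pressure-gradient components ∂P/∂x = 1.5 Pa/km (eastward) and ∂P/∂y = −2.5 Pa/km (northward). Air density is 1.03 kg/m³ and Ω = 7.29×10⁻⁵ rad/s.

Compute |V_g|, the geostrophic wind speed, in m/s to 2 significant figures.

Coriolis parameter at 21°S:
f = 2Ω sin φ = 2 × 7.29×10⁻⁵ × sin 21° = 5.23×10⁻⁵ s⁻¹
In the Southern Hemisphere f is negative: f = −5.23×10⁻⁵ s⁻¹.
Component geostrophic relations (x east, y north):
u_g = −(1/(fρ)) ∂P/∂y,  v_g = (1/(fρ)) ∂P/∂x
u_g = −(−2.5×10⁻³)/(−5.23×10⁻⁵ × 1.03) = −46.5 m/s;  v_g = (1.5×10⁻³)/(−5.23×10⁻⁵ × 1.03) = −27.9 m/s
|V_g| = √(u_g² + v_g²) = 54.2 m/s

54 m/s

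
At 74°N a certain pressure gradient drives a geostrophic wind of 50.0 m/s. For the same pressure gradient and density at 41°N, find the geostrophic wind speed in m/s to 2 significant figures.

With the same pressure gradient and density, V_g ∝ 1/f ∝ 1/sin φ.
V₂ = V₁ · sin φ₁ / sin φ₂ = 50.0 × sin 74° / sin 41°
V₂ = 50.0 × 0.9613/0.6561 = 73 m/s

73 m/s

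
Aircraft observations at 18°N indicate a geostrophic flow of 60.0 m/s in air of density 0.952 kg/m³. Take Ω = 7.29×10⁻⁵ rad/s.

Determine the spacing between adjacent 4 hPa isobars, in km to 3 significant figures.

Coriolis parameter at 18°N:
f = 2Ω sin φ = 2 × 7.29×10⁻⁵ × sin 18° = 4.51×10⁻⁵ s⁻¹
Geostrophic balance rearranged: |∂P/∂n| = f ρ V_g
|∂P/∂n| = 4.51×10⁻⁵ × 0.952 × 60.0 = 2.57×10⁻³ Pa/m
Isobar spacing: Δn = ΔP/|∂P/∂n| = 400 Pa / 2.57×10⁻³ Pa/m = 155429 m ≈ 155 km

155 km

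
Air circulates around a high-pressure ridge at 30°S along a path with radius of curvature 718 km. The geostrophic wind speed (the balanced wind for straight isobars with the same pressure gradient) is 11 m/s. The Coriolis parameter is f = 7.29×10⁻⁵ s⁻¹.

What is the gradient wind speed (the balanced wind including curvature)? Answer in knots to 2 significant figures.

31 knots

Around a high, pressure-gradient force acts outward with centrifugal, so Coriolis balances both:
fV = (1/ρ)|∂P/∂n| + V²/R  →  V² − fR·V + fR·V_g = 0
With fR = 7.29×10⁻⁵ × 718×10³ m = 52.3 m/s:
V = [fR − √((fR)² − 4 fR V_g)]/2 = [52.3 − √(52.3² − 4×52.3×11)]/2 = 15.7 m/s
Supergeostrophic (V > V_g = 11 m/s), as expected around a high.
Converting: 15.7 m/s × 1.944 = 31 knots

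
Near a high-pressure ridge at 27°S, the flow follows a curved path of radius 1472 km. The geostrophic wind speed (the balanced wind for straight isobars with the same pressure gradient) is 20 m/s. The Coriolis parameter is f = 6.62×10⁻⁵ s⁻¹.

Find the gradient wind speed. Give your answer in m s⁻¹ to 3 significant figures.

28.1 m s⁻¹

Around a high, pressure-gradient force acts outward with centrifugal, so Coriolis balances both:
fV = (1/ρ)|∂P/∂n| + V²/R  →  V² − fR·V + fR·V_g = 0
With fR = 6.62×10⁻⁵ × 1472×10³ m = 97.4 m/s:
V = [fR − √((fR)² − 4 fR V_g)]/2 = [97.4 − √(97.4² − 4×97.4×20)]/2 = 28.1 m/s
Supergeostrophic (V > V_g = 20 m/s), as expected around a high.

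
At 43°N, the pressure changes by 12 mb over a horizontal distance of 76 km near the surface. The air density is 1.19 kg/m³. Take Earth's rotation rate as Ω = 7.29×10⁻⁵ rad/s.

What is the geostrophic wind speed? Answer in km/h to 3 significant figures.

480 km/h

Coriolis parameter at 43°N:
f = 2Ω sin φ = 2 × 7.29×10⁻⁵ × sin 43° = 9.94×10⁻⁵ s⁻¹
Pressure gradient: |∂P/∂n| = 1200 Pa / 76000 m = 1.58×10⁻² Pa/m
Geostrophic balance (pressure-gradient force = Coriolis force):
V_g = (1/(fρ)) |∂P/∂n| = 1.58×10⁻² / (9.94×10⁻⁵ × 1.19) = 133 m/s
Converting: 133 m/s × 3.6 = 480 km/h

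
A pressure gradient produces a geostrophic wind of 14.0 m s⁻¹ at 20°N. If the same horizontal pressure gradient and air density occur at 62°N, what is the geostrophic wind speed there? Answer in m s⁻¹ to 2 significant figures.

With the same pressure gradient and density, V_g ∝ 1/f ∝ 1/sin φ.
V₂ = V₁ · sin φ₁ / sin φ₂ = 14.0 × sin 20° / sin 62°
V₂ = 14.0 × 0.3420/0.8829 = 5.4 m s⁻¹

5.4 m s⁻¹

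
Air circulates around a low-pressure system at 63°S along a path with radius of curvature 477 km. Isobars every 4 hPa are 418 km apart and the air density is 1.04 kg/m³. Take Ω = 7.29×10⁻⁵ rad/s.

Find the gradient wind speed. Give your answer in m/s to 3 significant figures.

Coriolis parameter at 63°S:
f = 2Ω sin φ = 2 × 7.29×10⁻⁵ × sin 63° = 1.30×10⁻⁴ s⁻¹
Pressure gradient: |∂P/∂n| = 400 Pa / 418000 m = 9.57×10⁻⁴ Pa/m
Geostrophic speed: V_g = |∂P/∂n|/(fρ) = 9.57×10⁻⁴/(1.30×10⁻⁴ × 1.04) = 7.08 m/s
Around a low, centrifugal force acts outward with Coriolis, so pressure-gradient force balances both:
(1/ρ)|∂P/∂n| = fV + V²/R  →  V² + fR·V − fR·V_g = 0
With fR = 1.30×10⁻⁴ × 477×10³ m = 62.0 m/s:
V = [−fR + √((fR)² + 4 fR V_g)]/2 = [−62.0 + √(62.0² + 4×62.0×7.08)]/2 = 6.42 m/s
Subgeostrophic (V < V_g = 7.08 m/s), as expected around a low.

6.42 m/s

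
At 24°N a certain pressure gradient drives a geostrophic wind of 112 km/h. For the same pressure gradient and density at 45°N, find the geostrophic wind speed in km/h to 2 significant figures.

With the same pressure gradient and density, V_g ∝ 1/f ∝ 1/sin φ.
V₂ = V₁ · sin φ₁ / sin φ₂ = 112 × sin 24° / sin 45°
V₂ = 112 × 0.4067/0.7071 = 64 km/h

64 km/h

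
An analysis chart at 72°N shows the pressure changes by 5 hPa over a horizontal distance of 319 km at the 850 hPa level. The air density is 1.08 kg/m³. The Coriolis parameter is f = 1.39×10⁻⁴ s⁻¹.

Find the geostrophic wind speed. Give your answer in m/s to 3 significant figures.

Pressure gradient: |∂P/∂n| = 500 Pa / 319000 m = 1.57×10⁻³ Pa/m
Geostrophic balance (pressure-gradient force = Coriolis force):
V_g = (1/(fρ)) |∂P/∂n| = 1.57×10⁻³ / (1.39×10⁻⁴ × 1.08) = 10.4 m/s

10.4 m/s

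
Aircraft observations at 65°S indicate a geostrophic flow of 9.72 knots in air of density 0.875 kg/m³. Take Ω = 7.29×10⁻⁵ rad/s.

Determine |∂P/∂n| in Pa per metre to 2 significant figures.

Coriolis parameter at 65°S:
f = 2Ω sin φ = 2 × 7.29×10⁻⁵ × sin 65° = 1.32×10⁻⁴ s⁻¹
Wind speed in SI: 9.72 knots = 5.00 m/s
Geostrophic balance rearranged: |∂P/∂n| = f ρ V_g
|∂P/∂n| = 1.32×10⁻⁴ × 0.875 × 5.00 = 5.78×10⁻⁴ Pa/m

5.8×10⁻⁴ Pa/m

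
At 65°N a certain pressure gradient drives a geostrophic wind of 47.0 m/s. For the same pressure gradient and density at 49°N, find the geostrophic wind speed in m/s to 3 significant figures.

56.4 m/s

With the same pressure gradient and density, V_g ∝ 1/f ∝ 1/sin φ.
V₂ = V₁ · sin φ₁ / sin φ₂ = 47.0 × sin 65° / sin 49°
V₂ = 47.0 × 0.9063/0.7547 = 56.4 m/s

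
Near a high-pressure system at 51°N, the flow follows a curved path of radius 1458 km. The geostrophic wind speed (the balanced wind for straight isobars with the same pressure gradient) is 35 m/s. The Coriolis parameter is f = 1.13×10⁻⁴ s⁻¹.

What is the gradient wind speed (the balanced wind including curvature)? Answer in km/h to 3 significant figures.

182 km/h

Around a high, pressure-gradient force acts outward with centrifugal, so Coriolis balances both:
fV = (1/ρ)|∂P/∂n| + V²/R  →  V² − fR·V + fR·V_g = 0
With fR = 1.13×10⁻⁴ × 1458×10³ m = 165 m/s:
V = [fR − √((fR)² − 4 fR V_g)]/2 = [165 − √(165² − 4×165×35)]/2 = 50.4 m/s
Supergeostrophic (V > V_g = 35 m/s), as expected around a high.
Converting: 50.4 m/s × 3.6 = 182 km/h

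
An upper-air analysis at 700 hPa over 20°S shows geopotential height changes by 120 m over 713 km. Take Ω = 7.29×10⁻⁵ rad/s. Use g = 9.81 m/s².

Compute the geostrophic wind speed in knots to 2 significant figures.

Coriolis parameter at 20°S:
f = 2Ω sin φ = 2 × 7.29×10⁻⁵ × sin 20° = 4.99×10⁻⁵ s⁻¹
Height gradient: |∂Z/∂n| = 120 m / 713000 m = 1.68×10⁻⁴
On a pressure surface, geostrophic balance gives V_g = (g/f)|∂Z/∂n|:
V_g = 9.81 × 1.68×10⁻⁴ / 4.99×10⁻⁵ = 33.1 m/s
Converting: 33.1 m/s × 1.944 = 64 knots

64 knots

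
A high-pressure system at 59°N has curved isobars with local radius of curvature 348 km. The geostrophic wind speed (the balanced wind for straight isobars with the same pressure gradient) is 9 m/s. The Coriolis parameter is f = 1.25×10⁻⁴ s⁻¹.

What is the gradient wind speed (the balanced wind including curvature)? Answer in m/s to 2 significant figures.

Around a high, pressure-gradient force acts outward with centrifugal, so Coriolis balances both:
fV = (1/ρ)|∂P/∂n| + V²/R  →  V² − fR·V + fR·V_g = 0
With fR = 1.25×10⁻⁴ × 348×10³ m = 43.5 m/s:
V = [fR − √((fR)² − 4 fR V_g)]/2 = [43.5 − √(43.5² − 4×43.5×9)]/2 = 12.7 m/s
Supergeostrophic (V > V_g = 9 m/s), as expected around a high.

13 m/s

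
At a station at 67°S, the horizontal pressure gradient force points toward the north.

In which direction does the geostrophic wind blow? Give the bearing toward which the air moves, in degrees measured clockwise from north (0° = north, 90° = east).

270°

The pressure-gradient force points toward the north (bearing 000°).
Geostrophic balance: in the Southern Hemisphere the Coriolis force deflects motion to the left, so the geostrophic wind blows 90° to the left of the pressure-gradient force (low pressure on the right).
Rotating 000° by 90° counterclockwise gives 270° — the wind blows toward the west.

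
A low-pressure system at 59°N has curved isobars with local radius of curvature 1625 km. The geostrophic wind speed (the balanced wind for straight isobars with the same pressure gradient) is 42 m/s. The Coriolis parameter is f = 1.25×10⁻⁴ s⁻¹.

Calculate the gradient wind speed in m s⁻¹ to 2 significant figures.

36 m s⁻¹

Around a low, centrifugal force acts outward with Coriolis, so pressure-gradient force balances both:
(1/ρ)|∂P/∂n| = fV + V²/R  →  V² + fR·V − fR·V_g = 0
With fR = 1.25×10⁻⁴ × 1625×10³ m = 203 m/s:
V = [−fR + √((fR)² + 4 fR V_g)]/2 = [−203 + √(203² + 4×203×42)]/2 = 35.7 m/s
Subgeostrophic (V < V_g = 42 m/s), as expected around a low.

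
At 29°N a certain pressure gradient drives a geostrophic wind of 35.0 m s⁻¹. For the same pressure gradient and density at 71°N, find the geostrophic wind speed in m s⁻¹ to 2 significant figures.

18 m s⁻¹

With the same pressure gradient and density, V_g ∝ 1/f ∝ 1/sin φ.
V₂ = V₁ · sin φ₁ / sin φ₂ = 35.0 × sin 29° / sin 71°
V₂ = 35.0 × 0.4848/0.9455 = 18 m s⁻¹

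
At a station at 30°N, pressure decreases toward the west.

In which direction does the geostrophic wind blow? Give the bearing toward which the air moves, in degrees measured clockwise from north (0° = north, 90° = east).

000°

The pressure-gradient force points toward the west (bearing 270°).
Geostrophic balance: in the Northern Hemisphere the Coriolis force deflects motion to the right, so the geostrophic wind blows 90° to the right of the pressure-gradient force (low pressure on the left).
Rotating 270° by 90° clockwise gives 000° — the wind blows toward the north.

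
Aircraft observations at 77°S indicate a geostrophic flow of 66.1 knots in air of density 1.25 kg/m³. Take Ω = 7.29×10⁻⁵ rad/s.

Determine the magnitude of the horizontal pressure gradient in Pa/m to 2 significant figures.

6.0×10⁻³ Pa/m

Coriolis parameter at 77°S:
f = 2Ω sin φ = 2 × 7.29×10⁻⁵ × sin 77° = 1.42×10⁻⁴ s⁻¹
Wind speed in SI: 66.1 knots = 34.0 m/s
Geostrophic balance rearranged: |∂P/∂n| = f ρ V_g
|∂P/∂n| = 1.42×10⁻⁴ × 1.25 × 34.0 = 6.04×10⁻³ Pa/m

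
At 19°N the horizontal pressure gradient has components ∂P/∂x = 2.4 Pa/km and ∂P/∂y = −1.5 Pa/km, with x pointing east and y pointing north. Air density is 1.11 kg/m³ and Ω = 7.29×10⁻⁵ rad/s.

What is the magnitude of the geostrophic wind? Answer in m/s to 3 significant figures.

Coriolis parameter at 19°N:
f = 2Ω sin φ = 2 × 7.29×10⁻⁵ × sin 19° = 4.75×10⁻⁵ s⁻¹
Component geostrophic relations (x east, y north):
u_g = −(1/(fρ)) ∂P/∂y,  v_g = (1/(fρ)) ∂P/∂x
u_g = −(−1.5×10⁻³)/(4.75×10⁻⁵ × 1.11) = 28.5 m/s;  v_g = (2.4×10⁻³)/(4.75×10⁻⁵ × 1.11) = 45.6 m/s
|V_g| = √(u_g² + v_g²) = 53.7 m/s

53.7 m/s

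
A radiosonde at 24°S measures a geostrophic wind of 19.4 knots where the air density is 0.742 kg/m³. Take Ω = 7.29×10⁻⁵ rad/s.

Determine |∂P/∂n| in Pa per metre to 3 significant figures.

4.39×10⁻⁴ Pa/m

Coriolis parameter at 24°S:
f = 2Ω sin φ = 2 × 7.29×10⁻⁵ × sin 24° = 5.93×10⁻⁵ s⁻¹
Wind speed in SI: 19.4 knots = 9.98 m/s
Geostrophic balance rearranged: |∂P/∂n| = f ρ V_g
|∂P/∂n| = 5.93×10⁻⁵ × 0.742 × 9.98 = 4.39×10⁻⁴ Pa/m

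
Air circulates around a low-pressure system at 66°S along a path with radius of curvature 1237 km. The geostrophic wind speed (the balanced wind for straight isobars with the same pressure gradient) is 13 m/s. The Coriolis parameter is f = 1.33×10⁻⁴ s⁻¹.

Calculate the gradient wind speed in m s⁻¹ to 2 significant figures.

Around a low, centrifugal force acts outward with Coriolis, so pressure-gradient force balances both:
(1/ρ)|∂P/∂n| = fV + V²/R  →  V² + fR·V − fR·V_g = 0
With fR = 1.33×10⁻⁴ × 1237×10³ m = 165 m/s:
V = [−fR + √((fR)² + 4 fR V_g)]/2 = [−165 + √(165² + 4×165×13)]/2 = 12.1 m/s
Subgeostrophic (V < V_g = 13 m/s), as expected around a low.

12 m s⁻¹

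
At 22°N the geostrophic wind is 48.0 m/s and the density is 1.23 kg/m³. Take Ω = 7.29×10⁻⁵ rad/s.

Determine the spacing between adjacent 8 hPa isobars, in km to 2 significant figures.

Coriolis parameter at 22°N:
f = 2Ω sin φ = 2 × 7.29×10⁻⁵ × sin 22° = 5.46×10⁻⁵ s⁻¹
Geostrophic balance rearranged: |∂P/∂n| = f ρ V_g
|∂P/∂n| = 5.46×10⁻⁵ × 1.23 × 48.0 = 3.22×10⁻³ Pa/m
Isobar spacing: Δn = ΔP/|∂P/∂n| = 800 Pa / 3.22×10⁻³ Pa/m = 248091 m ≈ 250 km

250 km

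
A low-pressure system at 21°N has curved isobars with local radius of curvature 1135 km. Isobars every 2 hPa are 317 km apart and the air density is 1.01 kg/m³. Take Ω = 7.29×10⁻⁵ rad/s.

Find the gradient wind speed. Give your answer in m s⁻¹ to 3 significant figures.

Coriolis parameter at 21°N:
f = 2Ω sin φ = 2 × 7.29×10⁻⁵ × sin 21° = 5.23×10⁻⁵ s⁻¹
Pressure gradient: |∂P/∂n| = 200 Pa / 317000 m = 6.31×10⁻⁴ Pa/m
Geostrophic speed: V_g = |∂P/∂n|/(fρ) = 6.31×10⁻⁴/(5.23×10⁻⁵ × 1.01) = 12.0 m/s
Around a low, centrifugal force acts outward with Coriolis, so pressure-gradient force balances both:
(1/ρ)|∂P/∂n| = fV + V²/R  →  V² + fR·V − fR·V_g = 0
With fR = 5.23×10⁻⁵ × 1135×10³ m = 59.3 m/s:
V = [−fR + √((fR)² + 4 fR V_g)]/2 = [−59.3 + √(59.3² + 4×59.3×12)]/2 = 10.2 m/s
Subgeostrophic (V < V_g = 12 m/s), as expected around a low.

10.2 m s⁻¹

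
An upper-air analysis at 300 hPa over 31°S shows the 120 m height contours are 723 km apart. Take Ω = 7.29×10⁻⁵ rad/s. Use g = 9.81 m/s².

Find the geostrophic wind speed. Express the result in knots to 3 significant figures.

42.1 knots

Coriolis parameter at 31°S:
f = 2Ω sin φ = 2 × 7.29×10⁻⁵ × sin 31° = 7.51×10⁻⁵ s⁻¹
Height gradient: |∂Z/∂n| = 120 m / 723000 m = 1.66×10⁻⁴
On a pressure surface, geostrophic balance gives V_g = (g/f)|∂Z/∂n|:
V_g = 9.81 × 1.66×10⁻⁴ / 7.51×10⁻⁵ = 21.7 m/s
Converting: 21.7 m/s × 1.944 = 42.1 knots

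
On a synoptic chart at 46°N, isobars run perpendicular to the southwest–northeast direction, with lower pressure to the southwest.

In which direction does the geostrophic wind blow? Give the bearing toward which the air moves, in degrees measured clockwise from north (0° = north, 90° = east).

The pressure-gradient force points toward the southwest (bearing 225°).
Geostrophic balance: in the Northern Hemisphere the Coriolis force deflects motion to the right, so the geostrophic wind blows 90° to the right of the pressure-gradient force (low pressure on the left).
Rotating 225° by 90° clockwise gives 315° — the wind blows toward the northwest.

315°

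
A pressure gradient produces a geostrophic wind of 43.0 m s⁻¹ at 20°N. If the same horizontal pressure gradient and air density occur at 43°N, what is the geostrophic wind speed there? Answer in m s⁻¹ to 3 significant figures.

21.6 m s⁻¹

With the same pressure gradient and density, V_g ∝ 1/f ∝ 1/sin φ.
V₂ = V₁ · sin φ₁ / sin φ₂ = 43.0 × sin 20° / sin 43°
V₂ = 43.0 × 0.3420/0.6820 = 21.6 m s⁻¹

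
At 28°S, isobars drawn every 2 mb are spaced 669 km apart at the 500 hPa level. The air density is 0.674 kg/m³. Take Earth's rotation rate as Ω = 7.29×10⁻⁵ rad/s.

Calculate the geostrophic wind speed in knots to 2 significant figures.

Coriolis parameter at 28°S:
f = 2Ω sin φ = 2 × 7.29×10⁻⁵ × sin 28° = 6.84×10⁻⁵ s⁻¹
Pressure gradient: |∂P/∂n| = 200 Pa / 669000 m = 2.99×10⁻⁴ Pa/m
Geostrophic balance (pressure-gradient force = Coriolis force):
V_g = (1/(fρ)) |∂P/∂n| = 2.99×10⁻⁴ / (6.84×10⁻⁵ × 0.674) = 6.48 m/s
Converting: 6.48 m/s × 1.944 = 13 knots

13 knots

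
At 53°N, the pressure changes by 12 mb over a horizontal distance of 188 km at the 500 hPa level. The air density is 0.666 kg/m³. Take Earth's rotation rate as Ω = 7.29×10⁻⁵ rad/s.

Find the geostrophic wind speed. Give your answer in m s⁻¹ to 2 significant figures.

82 m s⁻¹

Coriolis parameter at 53°N:
f = 2Ω sin φ = 2 × 7.29×10⁻⁵ × sin 53° = 1.16×10⁻⁴ s⁻¹
Pressure gradient: |∂P/∂n| = 1200 Pa / 188000 m = 6.38×10⁻³ Pa/m
Geostrophic balance (pressure-gradient force = Coriolis force):
V_g = (1/(fρ)) |∂P/∂n| = 6.38×10⁻³ / (1.16×10⁻⁴ × 0.666) = 82.3 m/s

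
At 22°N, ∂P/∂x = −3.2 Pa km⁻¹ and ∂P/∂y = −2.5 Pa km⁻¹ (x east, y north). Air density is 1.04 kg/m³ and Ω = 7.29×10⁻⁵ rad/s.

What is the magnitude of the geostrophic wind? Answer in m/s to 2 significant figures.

71 m/s

Coriolis parameter at 22°N:
f = 2Ω sin φ = 2 × 7.29×10⁻⁵ × sin 22° = 5.46×10⁻⁵ s⁻¹
Component geostrophic relations (x east, y north):
u_g = −(1/(fρ)) ∂P/∂y,  v_g = (1/(fρ)) ∂P/∂x
u_g = −(−2.5×10⁻³)/(5.46×10⁻⁵ × 1.04) = 44.0 m/s;  v_g = (−3.2×10⁻³)/(5.46×10⁻⁵ × 1.04) = −56.3 m/s
|V_g| = √(u_g² + v_g²) = 71.5 m/s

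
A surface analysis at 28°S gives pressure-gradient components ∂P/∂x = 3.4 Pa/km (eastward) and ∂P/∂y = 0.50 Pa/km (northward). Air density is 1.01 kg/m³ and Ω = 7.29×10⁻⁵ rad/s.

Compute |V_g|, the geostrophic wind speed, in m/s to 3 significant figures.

49.7 m/s

Coriolis parameter at 28°S:
f = 2Ω sin φ = 2 × 7.29×10⁻⁵ × sin 28° = 6.84×10⁻⁵ s⁻¹
In the Southern Hemisphere f is negative: f = −6.84×10⁻⁵ s⁻¹.
Component geostrophic relations (x east, y north):
u_g = −(1/(fρ)) ∂P/∂y,  v_g = (1/(fρ)) ∂P/∂x
u_g = −(0.50×10⁻³)/(−6.84×10⁻⁵ × 1.01) = 7.23 m/s;  v_g = (3.4×10⁻³)/(−6.84×10⁻⁵ × 1.01) = −49.2 m/s
|V_g| = √(u_g² + v_g²) = 49.7 m/s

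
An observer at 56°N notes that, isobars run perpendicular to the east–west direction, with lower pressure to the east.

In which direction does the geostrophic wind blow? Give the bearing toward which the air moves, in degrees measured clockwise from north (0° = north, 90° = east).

180°

The pressure-gradient force points toward the east (bearing 090°).
Geostrophic balance: in the Northern Hemisphere the Coriolis force deflects motion to the right, so the geostrophic wind blows 90° to the right of the pressure-gradient force (low pressure on the left).
Rotating 090° by 90° clockwise gives 180° — the wind blows toward the south.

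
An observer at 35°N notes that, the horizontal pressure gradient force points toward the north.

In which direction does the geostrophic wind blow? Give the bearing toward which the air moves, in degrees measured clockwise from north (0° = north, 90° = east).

The pressure-gradient force points toward the north (bearing 000°).
Geostrophic balance: in the Northern Hemisphere the Coriolis force deflects motion to the right, so the geostrophic wind blows 90° to the right of the pressure-gradient force (low pressure on the left).
Rotating 000° by 90° clockwise gives 090° — the wind blows toward the east.

090°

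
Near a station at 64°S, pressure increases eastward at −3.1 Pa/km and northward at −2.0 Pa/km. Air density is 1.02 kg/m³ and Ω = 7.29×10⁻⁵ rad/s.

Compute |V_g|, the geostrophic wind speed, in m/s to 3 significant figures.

27.6 m/s

Coriolis parameter at 64°S:
f = 2Ω sin φ = 2 × 7.29×10⁻⁵ × sin 64° = 1.31×10⁻⁴ s⁻¹
In the Southern Hemisphere f is negative: f = −1.31×10⁻⁴ s⁻¹.
Component geostrophic relations (x east, y north):
u_g = −(1/(fρ)) ∂P/∂y,  v_g = (1/(fρ)) ∂P/∂x
u_g = −(−2.0×10⁻³)/(−1.31×10⁻⁴ × 1.02) = −15.0 m/s;  v_g = (−3.1×10⁻³)/(−1.31×10⁻⁴ × 1.02) = 23.2 m/s
|V_g| = √(u_g² + v_g²) = 27.6 m/s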